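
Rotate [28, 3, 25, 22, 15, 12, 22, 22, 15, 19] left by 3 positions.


Left rotate by 3: [22, 15, 12, 22, 22, 15, 19, 28, 3, 25]


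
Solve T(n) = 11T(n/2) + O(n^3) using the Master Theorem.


a=11, b=2, c=3. log_2(11)=3.459 > c=3. Case 1: O(n^log_b(a)) = O(n^3.459)
Complexity: O(n^3.459)


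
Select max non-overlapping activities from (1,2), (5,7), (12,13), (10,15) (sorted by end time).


Greedy: pick earliest-ending, then skip overlaps.
Selected (3 activities): [(1, 2), (5, 7), (12, 13)]


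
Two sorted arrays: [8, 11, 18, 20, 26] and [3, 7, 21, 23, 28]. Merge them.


Compare heads, take smaller each step.
Merged: [3, 7, 8, 11, 18, 20, 21, 23, 26, 28]


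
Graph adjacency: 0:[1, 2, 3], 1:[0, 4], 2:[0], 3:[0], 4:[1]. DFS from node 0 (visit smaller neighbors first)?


DFS stack-based: start with [0]
Visit order: [0, 1, 4, 2, 3]


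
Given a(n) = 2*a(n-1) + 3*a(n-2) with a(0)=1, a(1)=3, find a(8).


Build bottom-up:
...a(6)=729, a(7)=2187, a(8)=2*2187+3*729=6561


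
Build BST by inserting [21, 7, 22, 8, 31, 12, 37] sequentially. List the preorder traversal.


Root = 21; build tree by BST insertion.
Preorder traversal: [21, 7, 8, 12, 22, 31, 37]


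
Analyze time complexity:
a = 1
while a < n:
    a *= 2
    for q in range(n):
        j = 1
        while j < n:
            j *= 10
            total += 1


Per nesting level: O(log n) * O(n) * O(log n) = O(n (log n)^2)
Complexity: O(n (log n)^2)


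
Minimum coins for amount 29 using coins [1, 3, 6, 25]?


dp[0]=0; dp[i]=1+min(dp[i-c] for c in coins)
...dp[24]=4, dp[25]=1, dp[26]=2, dp[27]=3, dp[28]=2, dp[29]=3
Minimum coins for 29 = 3


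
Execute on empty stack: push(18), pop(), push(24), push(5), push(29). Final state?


push(18) -> [18]
pop() returns 18 -> []
push(24) -> [24]
push(5) -> [24, 5]
push(29) -> [24, 5, 29]
Final stack (bottom to top): [24, 5, 29]


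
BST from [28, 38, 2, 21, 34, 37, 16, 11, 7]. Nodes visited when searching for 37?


BST root = 28
Search for 37: compare at each node
Path: [28, 38, 34, 37]


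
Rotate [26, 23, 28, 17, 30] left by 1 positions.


Left rotate by 1: [23, 28, 17, 30, 26]


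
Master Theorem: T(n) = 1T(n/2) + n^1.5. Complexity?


a=1, b=2, c=1.5. log_2(1)=0 < c=1.5. Case 3: O(n^c) = O(n^1.500)
Complexity: O(n^1.500)


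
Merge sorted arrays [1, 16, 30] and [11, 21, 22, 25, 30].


Compare heads, take smaller each step.
Merged: [1, 11, 16, 21, 22, 25, 30, 30]


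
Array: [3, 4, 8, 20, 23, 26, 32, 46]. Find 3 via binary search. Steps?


Search for 3:
[0,7] mid=3 arr[3]=20
[0,2] mid=1 arr[1]=4
[0,0] mid=0 arr[0]=3
Total: 3 comparisons


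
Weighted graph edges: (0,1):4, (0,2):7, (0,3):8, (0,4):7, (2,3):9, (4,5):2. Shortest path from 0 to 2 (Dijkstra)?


Dijkstra from 0:
Distances: {0: 0, 1: 4, 2: 7, 3: 8, 4: 7, 5: 9}
Shortest distance to 2 = 7, path = [0, 2]


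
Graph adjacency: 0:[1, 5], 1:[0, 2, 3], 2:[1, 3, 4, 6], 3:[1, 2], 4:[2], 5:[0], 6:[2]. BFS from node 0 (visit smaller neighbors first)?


BFS queue: start with [0]
Visit order: [0, 1, 5, 2, 3, 4, 6]


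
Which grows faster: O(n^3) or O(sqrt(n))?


sublinear grows slower than cubic
O(sqrt(n)) is asymptotically smaller; O(n^3) grows faster


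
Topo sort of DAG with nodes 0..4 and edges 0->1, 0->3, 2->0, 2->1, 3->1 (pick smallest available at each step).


Kahn's algorithm, process smallest node first
Order: [2, 0, 3, 1, 4]


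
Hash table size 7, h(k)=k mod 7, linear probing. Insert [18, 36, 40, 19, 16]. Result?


Insertions: 18->slot 4; 36->slot 1; 40->slot 5; 19->slot 6; 16->slot 2
Table: [None, 36, 16, None, 18, 40, 19]


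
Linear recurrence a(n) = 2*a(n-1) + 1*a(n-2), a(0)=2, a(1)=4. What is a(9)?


Build bottom-up:
...a(7)=816, a(8)=1970, a(9)=2*1970+1*816=4756


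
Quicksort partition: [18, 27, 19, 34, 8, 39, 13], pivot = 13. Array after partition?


Elements <= 13 go left of pivot.
Result: [8, 13, 19, 34, 18, 39, 27], pivot at index 1


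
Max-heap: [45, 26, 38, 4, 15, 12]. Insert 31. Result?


Append 31: [45, 26, 38, 4, 15, 12, 31]
Bubble up: no swaps needed
Result: [45, 26, 38, 4, 15, 12, 31]


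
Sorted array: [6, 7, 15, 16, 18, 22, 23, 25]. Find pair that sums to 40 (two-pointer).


Two pointers: lo=0, hi=7
Found pair: (15, 25) summing to 40


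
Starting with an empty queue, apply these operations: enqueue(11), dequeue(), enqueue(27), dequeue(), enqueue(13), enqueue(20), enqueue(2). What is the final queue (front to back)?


enqueue(11) -> [11]
dequeue() returns 11 -> []
enqueue(27) -> [27]
dequeue() returns 27 -> []
enqueue(13) -> [13]
enqueue(20) -> [13, 20]
enqueue(2) -> [13, 20, 2]
Final queue (front to back): [13, 20, 2]


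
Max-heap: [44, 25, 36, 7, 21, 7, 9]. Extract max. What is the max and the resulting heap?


Max = 44
Replace root with last, heapify down
Resulting heap: [36, 25, 9, 7, 21, 7]


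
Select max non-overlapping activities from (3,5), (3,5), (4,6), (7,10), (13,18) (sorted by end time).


Greedy: pick earliest-ending, then skip overlaps.
Selected (3 activities): [(3, 5), (7, 10), (13, 18)]


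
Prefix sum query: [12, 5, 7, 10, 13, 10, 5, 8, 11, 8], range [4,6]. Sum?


Prefix sums: [0, 12, 17, 24, 34, 47, 57, 62, 70, 81, 89]
Sum[4..6] = prefix[7] - prefix[4] = 62 - 34 = 28


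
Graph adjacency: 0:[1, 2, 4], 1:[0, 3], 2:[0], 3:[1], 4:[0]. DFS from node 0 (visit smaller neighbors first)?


DFS stack-based: start with [0]
Visit order: [0, 1, 3, 2, 4]


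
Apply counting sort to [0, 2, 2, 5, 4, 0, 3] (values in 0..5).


Count array: [2, 0, 2, 1, 1, 1]
Reconstruct: [0, 0, 2, 2, 3, 4, 5]


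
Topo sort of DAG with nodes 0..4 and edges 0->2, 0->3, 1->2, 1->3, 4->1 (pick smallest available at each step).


Kahn's algorithm, process smallest node first
Order: [0, 4, 1, 2, 3]


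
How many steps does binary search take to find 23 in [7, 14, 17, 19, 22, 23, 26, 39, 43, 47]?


Search for 23:
[0,9] mid=4 arr[4]=22
[5,9] mid=7 arr[7]=39
[5,6] mid=5 arr[5]=23
Total: 3 comparisons


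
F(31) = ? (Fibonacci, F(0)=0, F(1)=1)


F(n)=F(n-1)+F(n-2)
...F(29)=514229, F(30)=832040, F(31)=1346269


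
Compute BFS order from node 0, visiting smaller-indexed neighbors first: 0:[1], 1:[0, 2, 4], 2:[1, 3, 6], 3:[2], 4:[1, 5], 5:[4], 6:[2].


BFS queue: start with [0]
Visit order: [0, 1, 2, 4, 3, 6, 5]


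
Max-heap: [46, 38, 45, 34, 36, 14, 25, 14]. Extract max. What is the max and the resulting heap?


Max = 46
Replace root with last, heapify down
Resulting heap: [45, 38, 25, 34, 36, 14, 14]


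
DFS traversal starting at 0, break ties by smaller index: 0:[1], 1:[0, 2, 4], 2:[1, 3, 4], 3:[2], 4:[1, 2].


DFS stack-based: start with [0]
Visit order: [0, 1, 2, 3, 4]


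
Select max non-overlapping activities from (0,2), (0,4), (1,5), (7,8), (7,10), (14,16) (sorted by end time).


Greedy: pick earliest-ending, then skip overlaps.
Selected (3 activities): [(0, 2), (7, 8), (14, 16)]


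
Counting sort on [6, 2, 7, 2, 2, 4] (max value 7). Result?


Count array: [0, 0, 3, 0, 1, 0, 1, 1]
Reconstruct: [2, 2, 2, 4, 6, 7]


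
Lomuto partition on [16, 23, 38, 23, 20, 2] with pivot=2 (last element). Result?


Elements <= 2 go left of pivot.
Result: [2, 23, 38, 23, 20, 16], pivot at index 0


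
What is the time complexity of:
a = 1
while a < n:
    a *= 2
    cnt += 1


Per nesting level: O(log n) = O(log n)
Complexity: O(log n)


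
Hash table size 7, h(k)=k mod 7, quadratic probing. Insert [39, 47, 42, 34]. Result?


Insertions: 39->slot 4; 47->slot 5; 42->slot 0; 34->slot 6
Table: [42, None, None, None, 39, 47, 34]


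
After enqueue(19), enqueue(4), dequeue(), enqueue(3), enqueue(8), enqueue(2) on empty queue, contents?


enqueue(19) -> [19]
enqueue(4) -> [19, 4]
dequeue() returns 19 -> [4]
enqueue(3) -> [4, 3]
enqueue(8) -> [4, 3, 8]
enqueue(2) -> [4, 3, 8, 2]
Final queue (front to back): [4, 3, 8, 2]


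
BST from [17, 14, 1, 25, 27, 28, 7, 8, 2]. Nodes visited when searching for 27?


BST root = 17
Search for 27: compare at each node
Path: [17, 25, 27]


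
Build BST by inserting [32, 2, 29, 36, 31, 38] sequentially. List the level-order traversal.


Root = 32; build tree by BST insertion.
Level-Order traversal: [32, 2, 36, 29, 38, 31]


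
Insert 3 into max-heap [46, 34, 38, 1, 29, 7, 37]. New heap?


Append 3: [46, 34, 38, 1, 29, 7, 37, 3]
Bubble up: swap idx 7(3) with idx 3(1)
Result: [46, 34, 38, 3, 29, 7, 37, 1]


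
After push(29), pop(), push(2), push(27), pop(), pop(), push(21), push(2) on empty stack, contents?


push(29) -> [29]
pop() returns 29 -> []
push(2) -> [2]
push(27) -> [2, 27]
pop() returns 27 -> [2]
pop() returns 2 -> []
push(21) -> [21]
push(2) -> [21, 2]
Final stack (bottom to top): [21, 2]


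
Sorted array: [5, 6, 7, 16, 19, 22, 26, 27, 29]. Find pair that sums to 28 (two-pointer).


Two pointers: lo=0, hi=8
Found pair: (6, 22) summing to 28


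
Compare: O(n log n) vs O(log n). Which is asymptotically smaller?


logarithmic grows slower than linearithmic
O(log n) is asymptotically smaller; O(n log n) grows faster


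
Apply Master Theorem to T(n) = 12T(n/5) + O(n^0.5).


a=12, b=5, c=0.5. log_5(12)=1.544 > c=0.5. Case 1: O(n^log_b(a)) = O(n^1.544)
Complexity: O(n^1.544)


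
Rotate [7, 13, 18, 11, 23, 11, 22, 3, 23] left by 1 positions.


Left rotate by 1: [13, 18, 11, 23, 11, 22, 3, 23, 7]


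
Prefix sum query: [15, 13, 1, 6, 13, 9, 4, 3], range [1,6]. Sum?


Prefix sums: [0, 15, 28, 29, 35, 48, 57, 61, 64]
Sum[1..6] = prefix[7] - prefix[1] = 61 - 15 = 46


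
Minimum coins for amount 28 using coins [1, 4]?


dp[0]=0; dp[i]=1+min(dp[i-c] for c in coins)
...dp[23]=8, dp[24]=6, dp[25]=7, dp[26]=8, dp[27]=9, dp[28]=7
Minimum coins for 28 = 7


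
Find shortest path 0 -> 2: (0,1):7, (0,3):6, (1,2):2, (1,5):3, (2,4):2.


Dijkstra from 0:
Distances: {0: 0, 1: 7, 2: 9, 3: 6, 4: 11, 5: 10}
Shortest distance to 2 = 9, path = [0, 1, 2]


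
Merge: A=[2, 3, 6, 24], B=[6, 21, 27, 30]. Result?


Compare heads, take smaller each step.
Merged: [2, 3, 6, 6, 21, 24, 27, 30]


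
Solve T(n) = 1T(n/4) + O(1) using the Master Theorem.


a=1, b=4, c=0. log_4(1)=0 = c=0. Case 2: O(n^c log n) = O(log n)
Complexity: O(log n)


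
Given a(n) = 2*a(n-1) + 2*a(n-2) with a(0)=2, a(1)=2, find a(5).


Build bottom-up:
...a(3)=20, a(4)=56, a(5)=2*56+2*20=152


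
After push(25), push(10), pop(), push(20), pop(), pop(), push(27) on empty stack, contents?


push(25) -> [25]
push(10) -> [25, 10]
pop() returns 10 -> [25]
push(20) -> [25, 20]
pop() returns 20 -> [25]
pop() returns 25 -> []
push(27) -> [27]
Final stack (bottom to top): [27]


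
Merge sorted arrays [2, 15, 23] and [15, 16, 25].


Compare heads, take smaller each step.
Merged: [2, 15, 15, 16, 23, 25]


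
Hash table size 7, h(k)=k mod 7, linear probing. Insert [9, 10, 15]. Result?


Insertions: 9->slot 2; 10->slot 3; 15->slot 1
Table: [None, 15, 9, 10, None, None, None]


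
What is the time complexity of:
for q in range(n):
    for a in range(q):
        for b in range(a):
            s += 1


Per nesting level: O(n) * O(n) [triangular over q] * O(n) [triangular over a] = O(n^3)
Complexity: O(n^3)


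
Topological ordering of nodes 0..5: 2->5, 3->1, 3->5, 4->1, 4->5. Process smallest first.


Kahn's algorithm, process smallest node first
Order: [0, 2, 3, 4, 1, 5]


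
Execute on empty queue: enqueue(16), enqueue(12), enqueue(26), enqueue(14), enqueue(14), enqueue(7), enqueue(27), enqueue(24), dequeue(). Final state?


enqueue(16) -> [16]
enqueue(12) -> [16, 12]
enqueue(26) -> [16, 12, 26]
enqueue(14) -> [16, 12, 26, 14]
enqueue(14) -> [16, 12, 26, 14, 14]
enqueue(7) -> [16, 12, 26, 14, 14, 7]
enqueue(27) -> [16, 12, 26, 14, 14, 7, 27]
enqueue(24) -> [16, 12, 26, 14, 14, 7, 27, 24]
dequeue() returns 16 -> [12, 26, 14, 14, 7, 27, 24]
Final queue (front to back): [12, 26, 14, 14, 7, 27, 24]


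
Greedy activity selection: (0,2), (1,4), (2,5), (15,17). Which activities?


Greedy: pick earliest-ending, then skip overlaps.
Selected (3 activities): [(0, 2), (2, 5), (15, 17)]


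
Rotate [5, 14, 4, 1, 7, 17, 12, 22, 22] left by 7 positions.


Left rotate by 7: [22, 22, 5, 14, 4, 1, 7, 17, 12]


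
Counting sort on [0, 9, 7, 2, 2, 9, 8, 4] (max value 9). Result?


Count array: [1, 0, 2, 0, 1, 0, 0, 1, 1, 2]
Reconstruct: [0, 2, 2, 4, 7, 8, 9, 9]


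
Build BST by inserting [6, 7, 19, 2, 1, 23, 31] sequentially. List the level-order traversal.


Root = 6; build tree by BST insertion.
Level-Order traversal: [6, 2, 7, 1, 19, 23, 31]


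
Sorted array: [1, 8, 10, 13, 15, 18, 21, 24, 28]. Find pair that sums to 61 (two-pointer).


Two pointers: lo=0, hi=8
No pair sums to 61


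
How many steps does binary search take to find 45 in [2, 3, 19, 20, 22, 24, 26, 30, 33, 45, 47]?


Search for 45:
[0,10] mid=5 arr[5]=24
[6,10] mid=8 arr[8]=33
[9,10] mid=9 arr[9]=45
Total: 3 comparisons


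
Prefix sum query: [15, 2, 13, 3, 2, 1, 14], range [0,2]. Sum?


Prefix sums: [0, 15, 17, 30, 33, 35, 36, 50]
Sum[0..2] = prefix[3] - prefix[0] = 30 - 0 = 30


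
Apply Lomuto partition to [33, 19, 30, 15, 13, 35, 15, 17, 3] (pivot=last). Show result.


Elements <= 3 go left of pivot.
Result: [3, 19, 30, 15, 13, 35, 15, 17, 33], pivot at index 0


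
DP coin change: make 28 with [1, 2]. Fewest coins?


dp[0]=0; dp[i]=1+min(dp[i-c] for c in coins)
...dp[23]=12, dp[24]=12, dp[25]=13, dp[26]=13, dp[27]=14, dp[28]=14
Minimum coins for 28 = 14


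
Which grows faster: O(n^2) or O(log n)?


logarithmic grows slower than quadratic
O(log n) is asymptotically smaller; O(n^2) grows faster


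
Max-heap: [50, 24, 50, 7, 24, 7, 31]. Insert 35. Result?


Append 35: [50, 24, 50, 7, 24, 7, 31, 35]
Bubble up: swap idx 7(35) with idx 3(7); swap idx 3(35) with idx 1(24)
Result: [50, 35, 50, 24, 24, 7, 31, 7]


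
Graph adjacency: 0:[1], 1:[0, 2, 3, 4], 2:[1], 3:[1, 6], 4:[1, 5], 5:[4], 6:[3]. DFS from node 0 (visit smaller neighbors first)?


DFS stack-based: start with [0]
Visit order: [0, 1, 2, 3, 6, 4, 5]


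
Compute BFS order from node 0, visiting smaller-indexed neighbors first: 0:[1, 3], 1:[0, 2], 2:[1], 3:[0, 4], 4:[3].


BFS queue: start with [0]
Visit order: [0, 1, 3, 2, 4]


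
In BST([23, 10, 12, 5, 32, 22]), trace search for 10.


BST root = 23
Search for 10: compare at each node
Path: [23, 10]


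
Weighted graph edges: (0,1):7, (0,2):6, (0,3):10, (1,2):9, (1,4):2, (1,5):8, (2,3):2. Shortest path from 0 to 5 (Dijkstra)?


Dijkstra from 0:
Distances: {0: 0, 1: 7, 2: 6, 3: 8, 4: 9, 5: 15}
Shortest distance to 5 = 15, path = [0, 1, 5]


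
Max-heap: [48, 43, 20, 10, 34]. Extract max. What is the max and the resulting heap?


Max = 48
Replace root with last, heapify down
Resulting heap: [43, 34, 20, 10]


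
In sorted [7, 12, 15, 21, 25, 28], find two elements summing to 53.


Two pointers: lo=0, hi=5
Found pair: (25, 28) summing to 53


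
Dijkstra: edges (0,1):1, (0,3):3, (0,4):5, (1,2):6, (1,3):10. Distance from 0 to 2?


Dijkstra from 0:
Distances: {0: 0, 1: 1, 2: 7, 3: 3, 4: 5}
Shortest distance to 2 = 7, path = [0, 1, 2]


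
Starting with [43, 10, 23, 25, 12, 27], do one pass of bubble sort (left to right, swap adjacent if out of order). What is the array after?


After one pass: [10, 23, 25, 12, 27, 43]


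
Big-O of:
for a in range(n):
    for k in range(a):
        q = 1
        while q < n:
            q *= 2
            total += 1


Per nesting level: O(n) * O(n) [triangular over a] * O(log n) = O(n^2 log n)
Complexity: O(n^2 log n)


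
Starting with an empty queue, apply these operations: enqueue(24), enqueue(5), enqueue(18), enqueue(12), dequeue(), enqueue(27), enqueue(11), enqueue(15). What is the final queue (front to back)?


enqueue(24) -> [24]
enqueue(5) -> [24, 5]
enqueue(18) -> [24, 5, 18]
enqueue(12) -> [24, 5, 18, 12]
dequeue() returns 24 -> [5, 18, 12]
enqueue(27) -> [5, 18, 12, 27]
enqueue(11) -> [5, 18, 12, 27, 11]
enqueue(15) -> [5, 18, 12, 27, 11, 15]
Final queue (front to back): [5, 18, 12, 27, 11, 15]


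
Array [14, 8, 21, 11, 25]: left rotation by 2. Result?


Left rotate by 2: [21, 11, 25, 14, 8]


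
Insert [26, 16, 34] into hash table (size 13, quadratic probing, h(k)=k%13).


Insertions: 26->slot 0; 16->slot 3; 34->slot 8
Table: [26, None, None, 16, None, None, None, None, 34, None, None, None, None]


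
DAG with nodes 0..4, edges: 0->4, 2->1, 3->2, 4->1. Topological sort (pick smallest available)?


Kahn's algorithm, process smallest node first
Order: [0, 3, 2, 4, 1]


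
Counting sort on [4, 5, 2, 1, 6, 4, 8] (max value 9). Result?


Count array: [0, 1, 1, 0, 2, 1, 1, 0, 1, 0]
Reconstruct: [1, 2, 4, 4, 5, 6, 8]


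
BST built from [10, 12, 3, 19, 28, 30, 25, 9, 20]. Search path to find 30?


BST root = 10
Search for 30: compare at each node
Path: [10, 12, 19, 28, 30]


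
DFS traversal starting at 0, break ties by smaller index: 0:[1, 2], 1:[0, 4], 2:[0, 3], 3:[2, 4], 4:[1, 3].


DFS stack-based: start with [0]
Visit order: [0, 1, 4, 3, 2]


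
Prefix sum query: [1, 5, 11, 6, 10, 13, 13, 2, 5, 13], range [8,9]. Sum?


Prefix sums: [0, 1, 6, 17, 23, 33, 46, 59, 61, 66, 79]
Sum[8..9] = prefix[10] - prefix[8] = 79 - 61 = 18


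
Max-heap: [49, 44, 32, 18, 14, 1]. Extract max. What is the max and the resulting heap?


Max = 49
Replace root with last, heapify down
Resulting heap: [44, 18, 32, 1, 14]


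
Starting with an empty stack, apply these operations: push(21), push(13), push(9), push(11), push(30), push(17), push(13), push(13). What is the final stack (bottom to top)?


push(21) -> [21]
push(13) -> [21, 13]
push(9) -> [21, 13, 9]
push(11) -> [21, 13, 9, 11]
push(30) -> [21, 13, 9, 11, 30]
push(17) -> [21, 13, 9, 11, 30, 17]
push(13) -> [21, 13, 9, 11, 30, 17, 13]
push(13) -> [21, 13, 9, 11, 30, 17, 13, 13]
Final stack (bottom to top): [21, 13, 9, 11, 30, 17, 13, 13]


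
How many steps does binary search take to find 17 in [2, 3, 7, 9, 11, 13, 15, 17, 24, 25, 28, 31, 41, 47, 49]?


Search for 17:
[0,14] mid=7 arr[7]=17
Total: 1 comparisons


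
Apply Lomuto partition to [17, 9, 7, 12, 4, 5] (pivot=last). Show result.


Elements <= 5 go left of pivot.
Result: [4, 5, 7, 12, 17, 9], pivot at index 1


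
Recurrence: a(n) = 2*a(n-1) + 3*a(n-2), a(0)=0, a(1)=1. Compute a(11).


Build bottom-up:
...a(9)=4921, a(10)=14762, a(11)=2*14762+3*4921=44287


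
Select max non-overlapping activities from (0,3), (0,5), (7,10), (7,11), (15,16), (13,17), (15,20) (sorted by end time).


Greedy: pick earliest-ending, then skip overlaps.
Selected (3 activities): [(0, 3), (7, 10), (15, 16)]


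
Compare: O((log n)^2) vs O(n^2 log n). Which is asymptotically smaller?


polylogarithmic grows slower than n^2 log n
O((log n)^2) is asymptotically smaller; O(n^2 log n) grows faster


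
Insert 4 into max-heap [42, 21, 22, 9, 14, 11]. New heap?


Append 4: [42, 21, 22, 9, 14, 11, 4]
Bubble up: no swaps needed
Result: [42, 21, 22, 9, 14, 11, 4]


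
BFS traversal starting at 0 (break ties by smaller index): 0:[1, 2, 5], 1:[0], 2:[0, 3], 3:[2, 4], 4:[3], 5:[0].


BFS queue: start with [0]
Visit order: [0, 1, 2, 5, 3, 4]


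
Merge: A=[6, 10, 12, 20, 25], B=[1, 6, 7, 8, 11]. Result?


Compare heads, take smaller each step.
Merged: [1, 6, 6, 7, 8, 10, 11, 12, 20, 25]


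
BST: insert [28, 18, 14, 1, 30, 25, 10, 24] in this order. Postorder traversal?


Root = 28; build tree by BST insertion.
Postorder traversal: [10, 1, 14, 24, 25, 18, 30, 28]


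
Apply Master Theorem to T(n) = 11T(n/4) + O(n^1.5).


a=11, b=4, c=1.5. log_4(11)=1.730 > c=1.5. Case 1: O(n^log_b(a)) = O(n^1.730)
Complexity: O(n^1.730)


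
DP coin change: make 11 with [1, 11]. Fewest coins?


dp[0]=0; dp[i]=1+min(dp[i-c] for c in coins)
...dp[6]=6, dp[7]=7, dp[8]=8, dp[9]=9, dp[10]=10, dp[11]=1
Minimum coins for 11 = 1


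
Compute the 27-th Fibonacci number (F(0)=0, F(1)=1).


F(n)=F(n-1)+F(n-2)
...F(25)=75025, F(26)=121393, F(27)=196418


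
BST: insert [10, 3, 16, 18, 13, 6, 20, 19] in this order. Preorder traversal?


Root = 10; build tree by BST insertion.
Preorder traversal: [10, 3, 6, 16, 13, 18, 20, 19]


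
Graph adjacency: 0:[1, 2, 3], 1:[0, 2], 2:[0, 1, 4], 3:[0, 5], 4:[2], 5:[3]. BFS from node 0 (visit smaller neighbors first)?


BFS queue: start with [0]
Visit order: [0, 1, 2, 3, 4, 5]


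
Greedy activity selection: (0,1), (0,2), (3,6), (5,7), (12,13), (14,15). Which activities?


Greedy: pick earliest-ending, then skip overlaps.
Selected (4 activities): [(0, 1), (3, 6), (12, 13), (14, 15)]


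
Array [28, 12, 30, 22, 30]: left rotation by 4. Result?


Left rotate by 4: [30, 28, 12, 30, 22]


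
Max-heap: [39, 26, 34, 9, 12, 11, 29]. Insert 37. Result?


Append 37: [39, 26, 34, 9, 12, 11, 29, 37]
Bubble up: swap idx 7(37) with idx 3(9); swap idx 3(37) with idx 1(26)
Result: [39, 37, 34, 26, 12, 11, 29, 9]


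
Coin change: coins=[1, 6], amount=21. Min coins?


dp[0]=0; dp[i]=1+min(dp[i-c] for c in coins)
...dp[16]=6, dp[17]=7, dp[18]=3, dp[19]=4, dp[20]=5, dp[21]=6
Minimum coins for 21 = 6


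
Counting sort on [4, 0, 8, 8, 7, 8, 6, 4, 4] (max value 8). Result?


Count array: [1, 0, 0, 0, 3, 0, 1, 1, 3]
Reconstruct: [0, 4, 4, 4, 6, 7, 8, 8, 8]


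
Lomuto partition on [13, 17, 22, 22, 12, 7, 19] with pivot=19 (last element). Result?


Elements <= 19 go left of pivot.
Result: [13, 17, 12, 7, 19, 22, 22], pivot at index 4


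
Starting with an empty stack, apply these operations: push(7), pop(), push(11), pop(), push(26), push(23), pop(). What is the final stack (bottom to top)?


push(7) -> [7]
pop() returns 7 -> []
push(11) -> [11]
pop() returns 11 -> []
push(26) -> [26]
push(23) -> [26, 23]
pop() returns 23 -> [26]
Final stack (bottom to top): [26]


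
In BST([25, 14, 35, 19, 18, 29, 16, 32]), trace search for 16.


BST root = 25
Search for 16: compare at each node
Path: [25, 14, 19, 18, 16]


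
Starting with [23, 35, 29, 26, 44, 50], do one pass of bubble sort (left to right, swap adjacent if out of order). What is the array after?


After one pass: [23, 29, 26, 35, 44, 50]


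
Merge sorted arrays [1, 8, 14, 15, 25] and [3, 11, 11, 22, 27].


Compare heads, take smaller each step.
Merged: [1, 3, 8, 11, 11, 14, 15, 22, 25, 27]


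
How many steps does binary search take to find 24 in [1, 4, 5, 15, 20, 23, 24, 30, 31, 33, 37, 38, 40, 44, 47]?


Search for 24:
[0,14] mid=7 arr[7]=30
[0,6] mid=3 arr[3]=15
[4,6] mid=5 arr[5]=23
[6,6] mid=6 arr[6]=24
Total: 4 comparisons


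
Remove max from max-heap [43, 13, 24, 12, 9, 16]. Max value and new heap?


Max = 43
Replace root with last, heapify down
Resulting heap: [24, 13, 16, 12, 9]


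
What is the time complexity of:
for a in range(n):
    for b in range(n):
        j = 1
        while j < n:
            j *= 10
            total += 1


Per nesting level: O(n) * O(n) * O(log n) = O(n^2 log n)
Complexity: O(n^2 log n)


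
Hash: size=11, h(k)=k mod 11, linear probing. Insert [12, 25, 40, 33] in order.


Insertions: 12->slot 1; 25->slot 3; 40->slot 7; 33->slot 0
Table: [33, 12, None, 25, None, None, None, 40, None, None, None]


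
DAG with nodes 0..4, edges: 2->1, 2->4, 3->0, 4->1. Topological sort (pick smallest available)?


Kahn's algorithm, process smallest node first
Order: [2, 3, 0, 4, 1]


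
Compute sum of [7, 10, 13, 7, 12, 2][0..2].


Prefix sums: [0, 7, 17, 30, 37, 49, 51]
Sum[0..2] = prefix[3] - prefix[0] = 30 - 0 = 30


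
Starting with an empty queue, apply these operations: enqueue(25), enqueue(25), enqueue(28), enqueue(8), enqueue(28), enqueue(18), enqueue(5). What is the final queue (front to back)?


enqueue(25) -> [25]
enqueue(25) -> [25, 25]
enqueue(28) -> [25, 25, 28]
enqueue(8) -> [25, 25, 28, 8]
enqueue(28) -> [25, 25, 28, 8, 28]
enqueue(18) -> [25, 25, 28, 8, 28, 18]
enqueue(5) -> [25, 25, 28, 8, 28, 18, 5]
Final queue (front to back): [25, 25, 28, 8, 28, 18, 5]


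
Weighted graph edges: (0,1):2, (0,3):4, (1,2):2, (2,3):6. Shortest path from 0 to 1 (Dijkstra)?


Dijkstra from 0:
Distances: {0: 0, 1: 2, 2: 4, 3: 4}
Shortest distance to 1 = 2, path = [0, 1]


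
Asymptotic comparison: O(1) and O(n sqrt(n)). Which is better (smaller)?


constant grows slower than n^1.5
O(1) is asymptotically smaller; O(n sqrt(n)) grows faster


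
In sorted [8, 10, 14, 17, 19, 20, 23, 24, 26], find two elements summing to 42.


Two pointers: lo=0, hi=8
Found pair: (19, 23) summing to 42


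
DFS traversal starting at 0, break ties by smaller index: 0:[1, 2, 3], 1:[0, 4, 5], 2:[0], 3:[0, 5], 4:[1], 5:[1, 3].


DFS stack-based: start with [0]
Visit order: [0, 1, 4, 5, 3, 2]


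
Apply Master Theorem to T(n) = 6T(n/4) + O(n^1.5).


a=6, b=4, c=1.5. log_4(6)=1.292 < c=1.5. Case 3: O(n^c) = O(n^1.500)
Complexity: O(n^1.500)


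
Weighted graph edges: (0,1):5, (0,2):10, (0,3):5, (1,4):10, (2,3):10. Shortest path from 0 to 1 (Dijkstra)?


Dijkstra from 0:
Distances: {0: 0, 1: 5, 2: 10, 3: 5, 4: 15}
Shortest distance to 1 = 5, path = [0, 1]


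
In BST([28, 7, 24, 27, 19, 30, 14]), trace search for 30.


BST root = 28
Search for 30: compare at each node
Path: [28, 30]


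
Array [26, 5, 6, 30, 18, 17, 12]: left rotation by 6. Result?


Left rotate by 6: [12, 26, 5, 6, 30, 18, 17]


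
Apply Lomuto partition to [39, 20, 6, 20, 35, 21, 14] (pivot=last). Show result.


Elements <= 14 go left of pivot.
Result: [6, 14, 39, 20, 35, 21, 20], pivot at index 1


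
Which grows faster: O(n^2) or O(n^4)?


quadratic grows slower than quartic
O(n^2) is asymptotically smaller; O(n^4) grows faster


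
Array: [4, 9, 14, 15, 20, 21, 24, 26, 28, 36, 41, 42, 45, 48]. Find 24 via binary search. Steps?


Search for 24:
[0,13] mid=6 arr[6]=24
Total: 1 comparisons


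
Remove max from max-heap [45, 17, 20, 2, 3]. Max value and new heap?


Max = 45
Replace root with last, heapify down
Resulting heap: [20, 17, 3, 2]


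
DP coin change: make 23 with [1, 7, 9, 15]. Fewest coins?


dp[0]=0; dp[i]=1+min(dp[i-c] for c in coins)
...dp[18]=2, dp[19]=3, dp[20]=4, dp[21]=3, dp[22]=2, dp[23]=3
Minimum coins for 23 = 3


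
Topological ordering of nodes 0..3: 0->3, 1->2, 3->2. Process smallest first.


Kahn's algorithm, process smallest node first
Order: [0, 1, 3, 2]


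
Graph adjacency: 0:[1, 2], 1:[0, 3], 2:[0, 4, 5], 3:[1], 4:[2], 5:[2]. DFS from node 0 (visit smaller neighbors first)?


DFS stack-based: start with [0]
Visit order: [0, 1, 3, 2, 4, 5]


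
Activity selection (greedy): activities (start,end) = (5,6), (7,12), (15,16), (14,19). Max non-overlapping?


Greedy: pick earliest-ending, then skip overlaps.
Selected (3 activities): [(5, 6), (7, 12), (15, 16)]


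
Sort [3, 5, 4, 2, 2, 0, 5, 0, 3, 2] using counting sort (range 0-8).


Count array: [2, 0, 3, 2, 1, 2, 0, 0, 0]
Reconstruct: [0, 0, 2, 2, 2, 3, 3, 4, 5, 5]


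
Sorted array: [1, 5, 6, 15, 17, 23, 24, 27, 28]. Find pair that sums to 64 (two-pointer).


Two pointers: lo=0, hi=8
No pair sums to 64


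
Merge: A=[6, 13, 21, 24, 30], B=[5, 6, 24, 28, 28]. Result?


Compare heads, take smaller each step.
Merged: [5, 6, 6, 13, 21, 24, 24, 28, 28, 30]


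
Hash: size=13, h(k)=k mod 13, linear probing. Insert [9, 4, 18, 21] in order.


Insertions: 9->slot 9; 4->slot 4; 18->slot 5; 21->slot 8
Table: [None, None, None, None, 4, 18, None, None, 21, 9, None, None, None]


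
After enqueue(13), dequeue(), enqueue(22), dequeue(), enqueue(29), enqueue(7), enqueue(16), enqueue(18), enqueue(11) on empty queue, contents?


enqueue(13) -> [13]
dequeue() returns 13 -> []
enqueue(22) -> [22]
dequeue() returns 22 -> []
enqueue(29) -> [29]
enqueue(7) -> [29, 7]
enqueue(16) -> [29, 7, 16]
enqueue(18) -> [29, 7, 16, 18]
enqueue(11) -> [29, 7, 16, 18, 11]
Final queue (front to back): [29, 7, 16, 18, 11]


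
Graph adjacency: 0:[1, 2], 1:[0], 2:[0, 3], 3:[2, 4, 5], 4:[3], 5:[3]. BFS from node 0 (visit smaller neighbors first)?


BFS queue: start with [0]
Visit order: [0, 1, 2, 3, 4, 5]


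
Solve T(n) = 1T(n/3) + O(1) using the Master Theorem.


a=1, b=3, c=0. log_3(1)=0 = c=0. Case 2: O(n^c log n) = O(log n)
Complexity: O(log n)


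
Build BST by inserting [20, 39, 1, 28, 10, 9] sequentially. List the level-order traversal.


Root = 20; build tree by BST insertion.
Level-Order traversal: [20, 1, 39, 10, 28, 9]


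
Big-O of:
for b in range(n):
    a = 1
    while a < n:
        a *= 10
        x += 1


Per nesting level: O(n) * O(log n) = O(n log n)
Complexity: O(n log n)


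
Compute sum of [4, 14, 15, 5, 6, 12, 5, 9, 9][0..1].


Prefix sums: [0, 4, 18, 33, 38, 44, 56, 61, 70, 79]
Sum[0..1] = prefix[2] - prefix[0] = 18 - 0 = 18


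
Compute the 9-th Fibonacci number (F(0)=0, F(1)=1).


F(n)=F(n-1)+F(n-2)
...F(7)=13, F(8)=21, F(9)=34


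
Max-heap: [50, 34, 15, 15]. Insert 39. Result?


Append 39: [50, 34, 15, 15, 39]
Bubble up: swap idx 4(39) with idx 1(34)
Result: [50, 39, 15, 15, 34]


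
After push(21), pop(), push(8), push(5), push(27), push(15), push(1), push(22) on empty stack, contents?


push(21) -> [21]
pop() returns 21 -> []
push(8) -> [8]
push(5) -> [8, 5]
push(27) -> [8, 5, 27]
push(15) -> [8, 5, 27, 15]
push(1) -> [8, 5, 27, 15, 1]
push(22) -> [8, 5, 27, 15, 1, 22]
Final stack (bottom to top): [8, 5, 27, 15, 1, 22]


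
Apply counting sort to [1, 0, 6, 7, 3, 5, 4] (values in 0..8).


Count array: [1, 1, 0, 1, 1, 1, 1, 1, 0]
Reconstruct: [0, 1, 3, 4, 5, 6, 7]


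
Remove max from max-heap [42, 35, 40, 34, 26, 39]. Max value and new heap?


Max = 42
Replace root with last, heapify down
Resulting heap: [40, 35, 39, 34, 26]


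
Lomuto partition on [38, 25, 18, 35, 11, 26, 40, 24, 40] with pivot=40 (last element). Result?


Elements <= 40 go left of pivot.
Result: [38, 25, 18, 35, 11, 26, 40, 24, 40], pivot at index 8


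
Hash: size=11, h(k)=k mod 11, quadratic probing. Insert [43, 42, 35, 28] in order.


Insertions: 43->slot 10; 42->slot 9; 35->slot 2; 28->slot 6
Table: [None, None, 35, None, None, None, 28, None, None, 42, 43]


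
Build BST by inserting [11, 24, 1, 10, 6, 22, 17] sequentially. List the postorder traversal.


Root = 11; build tree by BST insertion.
Postorder traversal: [6, 10, 1, 17, 22, 24, 11]


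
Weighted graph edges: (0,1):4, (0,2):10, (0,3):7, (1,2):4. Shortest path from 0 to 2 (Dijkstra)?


Dijkstra from 0:
Distances: {0: 0, 1: 4, 2: 8, 3: 7}
Shortest distance to 2 = 8, path = [0, 1, 2]


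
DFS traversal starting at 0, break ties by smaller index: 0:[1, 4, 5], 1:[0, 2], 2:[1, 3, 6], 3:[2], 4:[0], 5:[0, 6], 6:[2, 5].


DFS stack-based: start with [0]
Visit order: [0, 1, 2, 3, 6, 5, 4]


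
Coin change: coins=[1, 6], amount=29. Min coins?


dp[0]=0; dp[i]=1+min(dp[i-c] for c in coins)
...dp[24]=4, dp[25]=5, dp[26]=6, dp[27]=7, dp[28]=8, dp[29]=9
Minimum coins for 29 = 9


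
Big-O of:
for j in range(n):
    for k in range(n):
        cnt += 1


Per nesting level: O(n) * O(n) = O(n^2)
Complexity: O(n^2)


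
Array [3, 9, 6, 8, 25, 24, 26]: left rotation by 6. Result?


Left rotate by 6: [26, 3, 9, 6, 8, 25, 24]


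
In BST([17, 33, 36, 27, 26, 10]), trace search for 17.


BST root = 17
Search for 17: compare at each node
Path: [17]


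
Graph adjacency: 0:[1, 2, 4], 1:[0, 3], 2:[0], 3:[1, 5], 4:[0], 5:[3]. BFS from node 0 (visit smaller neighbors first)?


BFS queue: start with [0]
Visit order: [0, 1, 2, 4, 3, 5]


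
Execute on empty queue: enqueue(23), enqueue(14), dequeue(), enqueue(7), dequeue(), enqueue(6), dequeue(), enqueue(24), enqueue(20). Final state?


enqueue(23) -> [23]
enqueue(14) -> [23, 14]
dequeue() returns 23 -> [14]
enqueue(7) -> [14, 7]
dequeue() returns 14 -> [7]
enqueue(6) -> [7, 6]
dequeue() returns 7 -> [6]
enqueue(24) -> [6, 24]
enqueue(20) -> [6, 24, 20]
Final queue (front to back): [6, 24, 20]


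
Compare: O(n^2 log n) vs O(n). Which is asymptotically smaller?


linear grows slower than n^2 log n
O(n) is asymptotically smaller; O(n^2 log n) grows faster


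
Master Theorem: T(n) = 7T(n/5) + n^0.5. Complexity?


a=7, b=5, c=0.5. log_5(7)=1.209 > c=0.5. Case 1: O(n^log_b(a)) = O(n^1.209)
Complexity: O(n^1.209)


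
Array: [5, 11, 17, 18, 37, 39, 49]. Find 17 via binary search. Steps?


Search for 17:
[0,6] mid=3 arr[3]=18
[0,2] mid=1 arr[1]=11
[2,2] mid=2 arr[2]=17
Total: 3 comparisons


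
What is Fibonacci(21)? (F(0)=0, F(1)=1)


F(n)=F(n-1)+F(n-2)
...F(19)=4181, F(20)=6765, F(21)=10946


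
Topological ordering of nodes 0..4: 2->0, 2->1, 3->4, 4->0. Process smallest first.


Kahn's algorithm, process smallest node first
Order: [2, 1, 3, 4, 0]


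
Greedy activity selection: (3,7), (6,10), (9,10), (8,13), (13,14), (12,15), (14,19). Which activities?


Greedy: pick earliest-ending, then skip overlaps.
Selected (4 activities): [(3, 7), (9, 10), (13, 14), (14, 19)]


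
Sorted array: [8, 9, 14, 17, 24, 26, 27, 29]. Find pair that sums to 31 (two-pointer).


Two pointers: lo=0, hi=7
Found pair: (14, 17) summing to 31


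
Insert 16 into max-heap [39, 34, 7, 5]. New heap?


Append 16: [39, 34, 7, 5, 16]
Bubble up: no swaps needed
Result: [39, 34, 7, 5, 16]


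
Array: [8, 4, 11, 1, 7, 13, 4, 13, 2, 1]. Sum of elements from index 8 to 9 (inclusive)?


Prefix sums: [0, 8, 12, 23, 24, 31, 44, 48, 61, 63, 64]
Sum[8..9] = prefix[10] - prefix[8] = 64 - 61 = 3


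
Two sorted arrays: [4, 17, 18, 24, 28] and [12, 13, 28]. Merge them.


Compare heads, take smaller each step.
Merged: [4, 12, 13, 17, 18, 24, 28, 28]


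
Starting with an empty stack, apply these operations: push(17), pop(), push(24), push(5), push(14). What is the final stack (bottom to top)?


push(17) -> [17]
pop() returns 17 -> []
push(24) -> [24]
push(5) -> [24, 5]
push(14) -> [24, 5, 14]
Final stack (bottom to top): [24, 5, 14]


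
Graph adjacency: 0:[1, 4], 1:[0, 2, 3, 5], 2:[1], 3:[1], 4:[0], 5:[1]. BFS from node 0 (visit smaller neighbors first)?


BFS queue: start with [0]
Visit order: [0, 1, 4, 2, 3, 5]


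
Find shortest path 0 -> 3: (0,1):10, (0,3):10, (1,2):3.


Dijkstra from 0:
Distances: {0: 0, 1: 10, 2: 13, 3: 10}
Shortest distance to 3 = 10, path = [0, 3]


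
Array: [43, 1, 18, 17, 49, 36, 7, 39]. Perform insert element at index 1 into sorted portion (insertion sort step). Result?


After one pass: [1, 43, 18, 17, 49, 36, 7, 39]


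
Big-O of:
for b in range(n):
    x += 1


Per nesting level: O(n) = O(n)
Complexity: O(n)


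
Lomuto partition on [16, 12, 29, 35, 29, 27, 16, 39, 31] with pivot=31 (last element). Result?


Elements <= 31 go left of pivot.
Result: [16, 12, 29, 29, 27, 16, 31, 39, 35], pivot at index 6


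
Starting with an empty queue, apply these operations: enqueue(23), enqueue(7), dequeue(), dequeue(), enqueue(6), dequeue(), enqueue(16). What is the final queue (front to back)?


enqueue(23) -> [23]
enqueue(7) -> [23, 7]
dequeue() returns 23 -> [7]
dequeue() returns 7 -> []
enqueue(6) -> [6]
dequeue() returns 6 -> []
enqueue(16) -> [16]
Final queue (front to back): [16]


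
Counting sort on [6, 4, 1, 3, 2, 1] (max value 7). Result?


Count array: [0, 2, 1, 1, 1, 0, 1, 0]
Reconstruct: [1, 1, 2, 3, 4, 6]


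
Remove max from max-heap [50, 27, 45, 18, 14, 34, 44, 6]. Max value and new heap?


Max = 50
Replace root with last, heapify down
Resulting heap: [45, 27, 44, 18, 14, 34, 6]


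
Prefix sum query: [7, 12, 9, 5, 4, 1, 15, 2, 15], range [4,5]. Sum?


Prefix sums: [0, 7, 19, 28, 33, 37, 38, 53, 55, 70]
Sum[4..5] = prefix[6] - prefix[4] = 38 - 33 = 5


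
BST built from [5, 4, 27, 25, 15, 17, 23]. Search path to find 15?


BST root = 5
Search for 15: compare at each node
Path: [5, 27, 25, 15]


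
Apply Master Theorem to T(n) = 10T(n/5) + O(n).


a=10, b=5, c=1. log_5(10)=1.431 > c=1. Case 1: O(n^log_b(a)) = O(n^1.431)
Complexity: O(n^1.431)


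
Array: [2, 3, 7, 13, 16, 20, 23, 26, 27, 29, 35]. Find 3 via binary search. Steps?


Search for 3:
[0,10] mid=5 arr[5]=20
[0,4] mid=2 arr[2]=7
[0,1] mid=0 arr[0]=2
[1,1] mid=1 arr[1]=3
Total: 4 comparisons


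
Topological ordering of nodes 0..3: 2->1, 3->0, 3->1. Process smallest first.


Kahn's algorithm, process smallest node first
Order: [2, 3, 0, 1]


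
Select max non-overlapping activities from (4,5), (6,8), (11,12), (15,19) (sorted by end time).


Greedy: pick earliest-ending, then skip overlaps.
Selected (4 activities): [(4, 5), (6, 8), (11, 12), (15, 19)]


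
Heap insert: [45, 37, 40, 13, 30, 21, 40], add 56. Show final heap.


Append 56: [45, 37, 40, 13, 30, 21, 40, 56]
Bubble up: swap idx 7(56) with idx 3(13); swap idx 3(56) with idx 1(37); swap idx 1(56) with idx 0(45)
Result: [56, 45, 40, 37, 30, 21, 40, 13]


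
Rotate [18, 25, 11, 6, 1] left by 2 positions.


Left rotate by 2: [11, 6, 1, 18, 25]


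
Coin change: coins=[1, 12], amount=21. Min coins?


dp[0]=0; dp[i]=1+min(dp[i-c] for c in coins)
...dp[16]=5, dp[17]=6, dp[18]=7, dp[19]=8, dp[20]=9, dp[21]=10
Minimum coins for 21 = 10


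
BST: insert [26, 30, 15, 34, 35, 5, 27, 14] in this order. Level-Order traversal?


Root = 26; build tree by BST insertion.
Level-Order traversal: [26, 15, 30, 5, 27, 34, 14, 35]


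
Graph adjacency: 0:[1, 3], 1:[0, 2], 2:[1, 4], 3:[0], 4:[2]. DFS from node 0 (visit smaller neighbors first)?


DFS stack-based: start with [0]
Visit order: [0, 1, 2, 4, 3]


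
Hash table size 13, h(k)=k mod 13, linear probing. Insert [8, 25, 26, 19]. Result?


Insertions: 8->slot 8; 25->slot 12; 26->slot 0; 19->slot 6
Table: [26, None, None, None, None, None, 19, None, 8, None, None, None, 25]


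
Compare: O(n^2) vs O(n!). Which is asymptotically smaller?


quadratic grows slower than factorial
O(n^2) is asymptotically smaller; O(n!) grows faster


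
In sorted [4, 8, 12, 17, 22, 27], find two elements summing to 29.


Two pointers: lo=0, hi=5
Found pair: (12, 17) summing to 29


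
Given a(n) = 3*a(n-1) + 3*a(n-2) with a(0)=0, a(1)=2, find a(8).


Build bottom-up:
...a(6)=1296, a(7)=4914, a(8)=3*4914+3*1296=18630


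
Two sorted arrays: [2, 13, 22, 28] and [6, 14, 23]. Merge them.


Compare heads, take smaller each step.
Merged: [2, 6, 13, 14, 22, 23, 28]


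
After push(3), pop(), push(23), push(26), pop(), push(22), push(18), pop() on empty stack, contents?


push(3) -> [3]
pop() returns 3 -> []
push(23) -> [23]
push(26) -> [23, 26]
pop() returns 26 -> [23]
push(22) -> [23, 22]
push(18) -> [23, 22, 18]
pop() returns 18 -> [23, 22]
Final stack (bottom to top): [23, 22]


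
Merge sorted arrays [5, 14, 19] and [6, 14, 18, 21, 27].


Compare heads, take smaller each step.
Merged: [5, 6, 14, 14, 18, 19, 21, 27]


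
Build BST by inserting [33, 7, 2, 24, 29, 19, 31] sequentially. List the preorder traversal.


Root = 33; build tree by BST insertion.
Preorder traversal: [33, 7, 2, 24, 19, 29, 31]


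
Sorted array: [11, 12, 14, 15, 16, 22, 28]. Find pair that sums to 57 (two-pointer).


Two pointers: lo=0, hi=6
No pair sums to 57


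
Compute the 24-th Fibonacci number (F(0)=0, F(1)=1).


F(n)=F(n-1)+F(n-2)
...F(22)=17711, F(23)=28657, F(24)=46368


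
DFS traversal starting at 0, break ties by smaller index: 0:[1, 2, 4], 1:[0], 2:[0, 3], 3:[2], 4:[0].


DFS stack-based: start with [0]
Visit order: [0, 1, 2, 3, 4]
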